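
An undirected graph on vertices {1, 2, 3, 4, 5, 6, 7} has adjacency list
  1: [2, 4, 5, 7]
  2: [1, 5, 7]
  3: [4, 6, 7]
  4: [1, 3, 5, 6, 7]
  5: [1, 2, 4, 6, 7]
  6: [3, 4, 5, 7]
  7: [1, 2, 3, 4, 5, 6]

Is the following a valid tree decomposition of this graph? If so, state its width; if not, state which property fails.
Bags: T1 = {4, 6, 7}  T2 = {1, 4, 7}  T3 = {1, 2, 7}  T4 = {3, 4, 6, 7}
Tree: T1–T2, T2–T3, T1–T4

A tree decomposition must satisfy three properties: every vertex lies in some bag; for every edge, both endpoints lie together in some bag; and for every vertex, the bags containing it form a connected subtree. Here vertex 5 appears in no bag, so the decomposition is invalid.

No — vertex 5 appears in no bag.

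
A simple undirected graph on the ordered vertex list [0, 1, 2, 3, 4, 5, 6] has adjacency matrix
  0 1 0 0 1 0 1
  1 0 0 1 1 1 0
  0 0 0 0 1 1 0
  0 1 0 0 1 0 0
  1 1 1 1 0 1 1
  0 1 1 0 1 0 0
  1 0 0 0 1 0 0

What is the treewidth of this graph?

A width-2 tree decomposition is:
Bags: B1 = {0, 1, 4}  B2 = {1, 3, 4}  B3 = {1, 4, 5}  B4 = {0, 4, 6}  B5 = {2, 4, 5}
Tree: B1–B2, B1–B3, B1–B4, B3–B5
Each bag holds 3 vertices, so the decomposition has width 2, which upper-bounds the treewidth. On the other hand G contains the 3-clique {0, 1, 4}. A clique must lie in a single bag of any decomposition, so no decomposition can have width below 2. Combining the bounds, tw(G) = 2.

2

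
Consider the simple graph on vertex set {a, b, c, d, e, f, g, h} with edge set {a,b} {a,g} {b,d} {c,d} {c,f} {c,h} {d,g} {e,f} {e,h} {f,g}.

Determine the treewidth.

2

A width-2 tree decomposition is:
Bags: B1 = {a, b, g}  B2 = {b, d, g}  B3 = {d, f, g}  B4 = {c, d, f}  B5 = {c, e, f}  B6 = {c, e, h}
Tree: B1–B2, B2–B3, B3–B4, B4–B5, B5–B6
Every bag has size at most 3, so the width is 3 − 1 = 2 and tw(G) ≤ 2. For the lower bound, G contains the cycle a–b–d–g–a, so G is not a forest; only forests have treewidth ≤ 1, hence tw(G) ≥ 2. Combining the bounds, tw(G) = 2.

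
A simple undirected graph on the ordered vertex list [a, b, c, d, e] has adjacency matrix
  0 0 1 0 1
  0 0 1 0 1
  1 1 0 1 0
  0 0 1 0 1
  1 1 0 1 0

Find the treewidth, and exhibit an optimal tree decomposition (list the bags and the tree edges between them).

Treewidth 2.
One optimal decomposition is:
Bags: B1 = {a, c, e}  B2 = {b, c, e}  B3 = {c, d, e}
Tree: B1–B2, B2–B3

Every bag has size at most 3, so the width is 3 − 1 = 2 and tw(G) ≤ 2. The edges a–e–b–c–a form a cycle, so G is not a tree and its treewidth is at least 2. Therefore the treewidth is 2.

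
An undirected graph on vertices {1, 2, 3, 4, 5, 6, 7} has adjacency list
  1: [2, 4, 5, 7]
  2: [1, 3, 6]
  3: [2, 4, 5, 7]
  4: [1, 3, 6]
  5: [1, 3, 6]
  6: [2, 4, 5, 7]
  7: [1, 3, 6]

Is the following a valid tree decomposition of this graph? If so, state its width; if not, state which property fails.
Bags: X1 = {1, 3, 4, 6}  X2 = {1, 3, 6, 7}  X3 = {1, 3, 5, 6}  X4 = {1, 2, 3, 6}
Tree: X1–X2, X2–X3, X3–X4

Checking the three conditions: (i) the bags cover all of {1, 2, 3, 4, 5, 6, 7}; (ii) for each edge, some bag contains both endpoints; (iii) the bags containing any fixed vertex form a subtree. All hold, so the decomposition is valid with width 4 − 1 = 3.

Yes; width 3.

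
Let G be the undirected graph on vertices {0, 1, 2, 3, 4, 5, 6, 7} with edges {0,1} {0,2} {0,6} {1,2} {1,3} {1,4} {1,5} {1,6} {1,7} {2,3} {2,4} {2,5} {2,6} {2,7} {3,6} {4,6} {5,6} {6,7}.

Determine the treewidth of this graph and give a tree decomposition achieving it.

Each bag holds 4 vertices, so the decomposition has width 3, which upper-bounds the treewidth. For the lower bound, the 4 vertices {0, 1, 2, 6} are pairwise adjacent, and any tree decomposition puts a clique entirely inside one bag — forcing width ≥ 3. Combining the bounds, tw(G) = 3.

Treewidth 3.
One optimal decomposition is:
Bags: B1 = {0, 1, 2, 6}  B2 = {1, 2, 3, 6}  B3 = {1, 2, 4, 6}  B4 = {1, 2, 6, 7}  B5 = {1, 2, 5, 6}
Tree: B1–B2, B1–B3, B3–B4, B4–B5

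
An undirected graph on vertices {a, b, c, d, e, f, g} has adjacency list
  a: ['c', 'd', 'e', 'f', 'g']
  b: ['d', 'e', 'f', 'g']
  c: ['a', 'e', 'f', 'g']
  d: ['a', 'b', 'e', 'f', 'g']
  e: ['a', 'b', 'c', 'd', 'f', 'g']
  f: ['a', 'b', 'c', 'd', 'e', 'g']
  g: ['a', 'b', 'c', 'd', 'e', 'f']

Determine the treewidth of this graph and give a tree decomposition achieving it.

Treewidth 4.
One such decomposition:
Bags: B1 = {a, c, e, f, g}  B2 = {a, d, e, f, g}  B3 = {b, d, e, f, g}
Tree: B1–B2, B2–B3

Each bag holds 5 vertices, so the decomposition has width 4, which upper-bounds the treewidth. On the other hand G contains the 5-clique {a, d, e, f, g}. A clique must lie in a single bag of any decomposition, so no decomposition can have width below 4. Combining the bounds, tw(G) = 4.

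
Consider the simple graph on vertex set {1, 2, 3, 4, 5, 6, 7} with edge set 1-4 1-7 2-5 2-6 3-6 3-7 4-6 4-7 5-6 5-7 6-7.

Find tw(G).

2

A width-2 tree decomposition is:
Bags: B1 = {5, 6, 7}  B2 = {4, 6, 7}  B3 = {1, 4, 7}  B4 = {3, 6, 7}  B5 = {2, 5, 6}
Tree: B1–B2, B2–B3, B2–B4, B1–B5
The largest bag has 3 vertices, giving width 2; this decomposition certifies tw(G) ≤ 2. On the other hand G contains the 3-clique {1, 4, 7}. A clique must lie in a single bag of any decomposition, so no decomposition can have width below 2. The upper and lower bounds meet at 2, so that is the treewidth.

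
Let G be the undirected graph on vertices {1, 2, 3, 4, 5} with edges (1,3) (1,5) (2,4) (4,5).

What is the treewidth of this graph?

1

A width-1 tree decomposition is:
Bags: B1 = {2, 4}  B2 = {4, 5}  B3 = {1, 5}  B4 = {1, 3}
Tree: B1–B2, B2–B3, B3–B4
Each bag holds 2 vertices, so the decomposition has width 1, which upper-bounds the treewidth. Since G has at least one edge (e.g. 2–4), it is not an edgeless graph, so tw(G) ≥ 1. The upper and lower bounds meet at 1, so that is the treewidth.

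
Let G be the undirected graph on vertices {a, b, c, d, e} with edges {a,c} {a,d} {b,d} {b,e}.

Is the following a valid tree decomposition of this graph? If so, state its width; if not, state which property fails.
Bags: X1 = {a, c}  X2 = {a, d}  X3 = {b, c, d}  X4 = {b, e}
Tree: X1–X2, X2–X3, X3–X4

A tree decomposition must satisfy three properties: every vertex lies in some bag; for every edge, both endpoints lie together in some bag; and for every vertex, the bags containing it form a connected subtree. Here bags containing vertex c are not connected in the tree, so the decomposition is invalid.

No — bags containing vertex c are not connected in the tree.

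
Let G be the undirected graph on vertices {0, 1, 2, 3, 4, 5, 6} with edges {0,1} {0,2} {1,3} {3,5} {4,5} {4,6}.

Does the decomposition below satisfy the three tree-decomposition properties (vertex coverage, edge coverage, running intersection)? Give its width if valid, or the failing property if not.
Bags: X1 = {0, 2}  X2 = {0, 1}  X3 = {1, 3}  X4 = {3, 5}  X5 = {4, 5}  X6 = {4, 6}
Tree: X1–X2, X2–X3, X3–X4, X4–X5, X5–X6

Every vertex of G appears in some bag (union = {0, 1, 2, 3, 4, 5, 6}); every edge is covered by a bag; and for each vertex v the set of bags containing v is connected in the bag tree. The decomposition is therefore valid. The largest bag has 2 vertices, so the width is 1.

Yes; width 1.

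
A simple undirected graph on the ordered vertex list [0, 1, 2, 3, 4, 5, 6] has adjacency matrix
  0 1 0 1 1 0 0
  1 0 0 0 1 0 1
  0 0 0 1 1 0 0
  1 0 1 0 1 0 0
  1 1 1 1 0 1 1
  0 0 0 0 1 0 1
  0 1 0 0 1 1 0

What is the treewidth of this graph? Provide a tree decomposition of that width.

Every bag has size at most 3, so the width is 3 − 1 = 2 and tw(G) ≤ 2. Conversely, {0, 1, 4} is a clique of size 3, and the vertices of any clique must share a bag in every tree decomposition; so some bag has ≥ 3 vertices and tw(G) ≥ 2. Combining the bounds, tw(G) = 2.

Treewidth 2.
One such decomposition:
Bags: B1 = {2, 3, 4}  B2 = {0, 3, 4}  B3 = {0, 1, 4}  B4 = {1, 4, 6}  B5 = {4, 5, 6}
Tree: B1–B2, B2–B3, B3–B4, B4–B5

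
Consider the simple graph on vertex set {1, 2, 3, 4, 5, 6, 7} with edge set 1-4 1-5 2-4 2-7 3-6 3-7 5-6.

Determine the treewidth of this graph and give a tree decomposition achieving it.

Treewidth 2.
One optimal decomposition is:
Bags: B1 = {3, 5, 6}  B2 = {3, 5, 7}  B3 = {2, 5, 7}  B4 = {2, 4, 5}  B5 = {1, 4, 5}
Tree: B1–B2, B2–B3, B3–B4, B4–B5

The largest bag has 3 vertices, giving width 2; this decomposition certifies tw(G) ≤ 2. The edges 5–6–3–7–2–4–1–5 form a cycle, so G is not a tree and its treewidth is at least 2. Therefore the treewidth is 2.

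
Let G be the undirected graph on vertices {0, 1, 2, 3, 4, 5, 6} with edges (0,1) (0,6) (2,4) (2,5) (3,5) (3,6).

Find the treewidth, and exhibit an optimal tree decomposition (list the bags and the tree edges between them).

Every bag has size at most 2, so the width is 2 − 1 = 1 and tw(G) ≤ 1. Since G has at least one edge (e.g. 4–2), it is not an edgeless graph, so tw(G) ≥ 1. Therefore the treewidth is 1.

Treewidth 1.
Bags: B1 = {2, 4}  B2 = {2, 5}  B3 = {3, 5}  B4 = {3, 6}  B5 = {0, 6}  B6 = {0, 1}
Tree: B1–B2, B2–B3, B3–B4, B4–B5, B5–B6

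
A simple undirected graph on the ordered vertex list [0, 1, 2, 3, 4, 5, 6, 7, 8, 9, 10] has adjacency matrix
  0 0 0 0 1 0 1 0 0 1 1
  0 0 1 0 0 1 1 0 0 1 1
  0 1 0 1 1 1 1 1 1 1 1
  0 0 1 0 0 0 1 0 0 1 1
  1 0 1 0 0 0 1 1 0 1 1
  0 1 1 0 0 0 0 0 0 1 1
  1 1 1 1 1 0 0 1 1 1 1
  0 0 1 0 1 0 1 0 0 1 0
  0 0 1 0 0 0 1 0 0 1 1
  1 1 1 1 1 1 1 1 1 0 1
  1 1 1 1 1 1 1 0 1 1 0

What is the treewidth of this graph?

4

A width-4 tree decomposition is:
Bags: B1 = {2, 6, 8, 9, 10}  B2 = {2, 4, 6, 9, 10}  B3 = {2, 4, 6, 7, 9}  B4 = {2, 3, 6, 9, 10}  B5 = {1, 2, 6, 9, 10}  B6 = {1, 2, 5, 9, 10}  B7 = {0, 4, 6, 9, 10}
Tree: B1–B2, B2–B3, B1–B4, B1–B5, B5–B6, B2–B7
The largest bag has 5 vertices, giving width 4; this decomposition certifies tw(G) ≤ 4. Conversely, {0, 4, 6, 9, 10} is a clique of size 5, and the vertices of any clique must share a bag in every tree decomposition; so some bag has ≥ 5 vertices and tw(G) ≥ 4. The upper and lower bounds meet at 4, so that is the treewidth.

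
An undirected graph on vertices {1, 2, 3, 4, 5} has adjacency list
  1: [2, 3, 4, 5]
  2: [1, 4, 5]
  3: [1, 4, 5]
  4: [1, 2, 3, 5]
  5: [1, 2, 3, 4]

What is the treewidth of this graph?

A width-3 tree decomposition is:
Bags: B1 = {1, 3, 4, 5}  B2 = {1, 2, 4, 5}
Tree: B1–B2
Every bag has size at most 4, so the width is 4 − 1 = 3 and tw(G) ≤ 3. For the lower bound, the 4 vertices {1, 2, 4, 5} are pairwise adjacent, and any tree decomposition puts a clique entirely inside one bag — forcing width ≥ 3. Hence tw(G) = 3 exactly.

3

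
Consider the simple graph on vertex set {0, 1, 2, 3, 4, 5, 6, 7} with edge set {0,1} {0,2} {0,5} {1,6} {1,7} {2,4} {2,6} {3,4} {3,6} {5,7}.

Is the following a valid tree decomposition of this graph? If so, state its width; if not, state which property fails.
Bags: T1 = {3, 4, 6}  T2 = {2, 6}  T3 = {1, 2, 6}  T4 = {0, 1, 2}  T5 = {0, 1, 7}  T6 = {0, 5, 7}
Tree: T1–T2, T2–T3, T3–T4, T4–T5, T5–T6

No — edge (4,2) lies in no bag.

A tree decomposition must satisfy three properties: every vertex lies in some bag; for every edge, both endpoints lie together in some bag; and for every vertex, the bags containing it form a connected subtree. Here edge (4,2) lies in no bag, so the decomposition is invalid.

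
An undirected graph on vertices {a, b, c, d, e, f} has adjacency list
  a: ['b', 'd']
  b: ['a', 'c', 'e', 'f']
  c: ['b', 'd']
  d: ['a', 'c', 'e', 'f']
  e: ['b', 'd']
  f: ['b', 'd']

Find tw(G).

2

A width-2 tree decomposition is:
Bags: B1 = {b, d, f}  B2 = {a, b, d}  B3 = {b, c, d}  B4 = {b, d, e}
Tree: B1–B2, B2–B3, B3–B4
Each bag holds 3 vertices, so the decomposition has width 2, which upper-bounds the treewidth. Since b–f–d–a–b is a cycle in G, G is not acyclic. Forests are exactly the graphs of treewidth ≤ 1, so tw(G) ≥ 2. The upper and lower bounds meet at 2, so that is the treewidth.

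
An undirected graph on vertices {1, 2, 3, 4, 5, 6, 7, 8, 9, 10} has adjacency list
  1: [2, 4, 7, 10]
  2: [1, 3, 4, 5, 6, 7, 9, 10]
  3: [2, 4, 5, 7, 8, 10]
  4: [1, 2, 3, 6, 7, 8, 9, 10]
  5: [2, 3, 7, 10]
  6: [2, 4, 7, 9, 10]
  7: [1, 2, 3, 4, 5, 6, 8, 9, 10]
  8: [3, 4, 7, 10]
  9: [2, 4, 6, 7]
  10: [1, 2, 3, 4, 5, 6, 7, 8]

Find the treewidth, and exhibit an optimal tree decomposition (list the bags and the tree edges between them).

Treewidth 4.
One such decomposition:
Bags: B1 = {2, 3, 4, 7, 10}  B2 = {2, 4, 6, 7, 10}  B3 = {1, 2, 4, 7, 10}  B4 = {3, 4, 7, 8, 10}  B5 = {2, 3, 5, 7, 10}  B6 = {2, 4, 6, 7, 9}
Tree: B1–B2, B2–B3, B1–B4, B1–B5, B2–B6

Each bag holds 5 vertices, so the decomposition has width 4, which upper-bounds the treewidth. For the lower bound, the 5 vertices {3, 4, 7, 8, 10} are pairwise adjacent, and any tree decomposition puts a clique entirely inside one bag — forcing width ≥ 4. Therefore the treewidth is 4.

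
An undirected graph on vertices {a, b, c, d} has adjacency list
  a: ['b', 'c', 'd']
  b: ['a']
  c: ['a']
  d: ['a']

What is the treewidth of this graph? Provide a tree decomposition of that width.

Each bag holds 2 vertices, so the decomposition has width 1, which upper-bounds the treewidth. G has an edge, so its treewidth is at least 1. Hence tw(G) = 1 exactly.

Treewidth 1.
Bags: B1 = {a, c}  B2 = {a, d}  B3 = {a, b}
Tree: B1–B2, B2–B3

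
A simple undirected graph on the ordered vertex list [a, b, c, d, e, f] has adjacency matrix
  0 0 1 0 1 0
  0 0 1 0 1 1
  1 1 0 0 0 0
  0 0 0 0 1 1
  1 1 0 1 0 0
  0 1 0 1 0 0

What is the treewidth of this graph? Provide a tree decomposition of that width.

The largest bag has 3 vertices, giving width 2; this decomposition certifies tw(G) ≤ 2. Since f–d–e–b–f is a cycle in G, G is not acyclic. Forests are exactly the graphs of treewidth ≤ 1, so tw(G) ≥ 2. Therefore the treewidth is 2.

Treewidth 2.
One optimal decomposition is:
Bags: B1 = {b, d, f}  B2 = {b, d, e}  B3 = {b, c, e}  B4 = {a, c, e}
Tree: B1–B2, B2–B3, B3–B4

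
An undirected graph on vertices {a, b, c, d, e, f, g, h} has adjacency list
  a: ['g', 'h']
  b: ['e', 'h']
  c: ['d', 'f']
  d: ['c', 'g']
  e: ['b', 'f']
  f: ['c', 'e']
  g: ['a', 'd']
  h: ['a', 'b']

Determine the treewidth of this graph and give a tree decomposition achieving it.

The largest bag has 3 vertices, giving width 2; this decomposition certifies tw(G) ≤ 2. The edges g–d–c–f–e–b–h–a–g form a cycle, so G is not a tree and its treewidth is at least 2. Therefore the treewidth is 2.

Treewidth 2.
One optimal decomposition is:
Bags: B1 = {c, d, g}  B2 = {c, f, g}  B3 = {e, f, g}  B4 = {b, e, g}  B5 = {b, g, h}  B6 = {a, g, h}
Tree: B1–B2, B2–B3, B3–B4, B4–B5, B5–B6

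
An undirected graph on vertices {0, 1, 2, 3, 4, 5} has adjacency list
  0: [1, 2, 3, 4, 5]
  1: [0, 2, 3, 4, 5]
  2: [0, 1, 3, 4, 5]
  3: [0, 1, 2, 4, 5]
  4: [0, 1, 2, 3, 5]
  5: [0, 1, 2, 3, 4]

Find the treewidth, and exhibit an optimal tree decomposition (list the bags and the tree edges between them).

With just one bag of size 6, the width is 6 − 1 = 5, so tw(G) ≤ 5. For the lower bound, the 6 vertices {0, 1, 2, 3, 4, 5} are pairwise adjacent, and any tree decomposition puts a clique entirely inside one bag — forcing width ≥ 5. Combining the bounds, tw(G) = 5.

Treewidth 5.
One optimal decomposition is:
Bags: B1 = {0, 1, 2, 3, 4, 5}
Tree: (single bag)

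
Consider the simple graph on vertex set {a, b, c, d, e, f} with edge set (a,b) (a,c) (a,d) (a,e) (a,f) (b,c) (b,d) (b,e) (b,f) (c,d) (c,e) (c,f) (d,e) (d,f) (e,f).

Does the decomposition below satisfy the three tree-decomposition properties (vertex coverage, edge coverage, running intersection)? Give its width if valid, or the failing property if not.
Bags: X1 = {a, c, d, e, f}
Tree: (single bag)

A tree decomposition must satisfy three properties: every vertex lies in some bag; for every edge, both endpoints lie together in some bag; and for every vertex, the bags containing it form a connected subtree. Here vertex b appears in no bag, so the decomposition is invalid.

No — vertex b appears in no bag.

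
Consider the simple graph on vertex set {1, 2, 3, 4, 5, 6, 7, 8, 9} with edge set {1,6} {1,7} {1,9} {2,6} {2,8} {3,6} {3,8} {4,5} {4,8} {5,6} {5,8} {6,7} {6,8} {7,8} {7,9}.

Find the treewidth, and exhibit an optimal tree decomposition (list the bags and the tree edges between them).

Every bag has size at most 3, so the width is 3 − 1 = 2 and tw(G) ≤ 2. Conversely, {1, 7, 9} is a clique of size 3, and the vertices of any clique must share a bag in every tree decomposition; so some bag has ≥ 3 vertices and tw(G) ≥ 2. The upper and lower bounds meet at 2, so that is the treewidth.

Treewidth 2.
One such decomposition:
Bags: B1 = {2, 6, 8}  B2 = {6, 7, 8}  B3 = {1, 6, 7}  B4 = {5, 6, 8}  B5 = {1, 7, 9}  B6 = {4, 5, 8}  B7 = {3, 6, 8}
Tree: B1–B2, B2–B3, B1–B4, B3–B5, B4–B6, B1–B7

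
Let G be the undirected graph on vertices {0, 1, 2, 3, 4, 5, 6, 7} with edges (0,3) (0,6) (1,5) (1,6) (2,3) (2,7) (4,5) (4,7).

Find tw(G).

A width-2 tree decomposition is:
Bags: B1 = {1, 5, 6}  B2 = {4, 5, 6}  B3 = {4, 6, 7}  B4 = {2, 6, 7}  B5 = {2, 3, 6}  B6 = {0, 3, 6}
Tree: B1–B2, B2–B3, B3–B4, B4–B5, B5–B6
Each bag holds 3 vertices, so the decomposition has width 2, which upper-bounds the treewidth. Since 6–1–5–4–7–2–3–0–6 is a cycle in G, G is not acyclic. Forests are exactly the graphs of treewidth ≤ 1, so tw(G) ≥ 2. The upper and lower bounds meet at 2, so that is the treewidth.

2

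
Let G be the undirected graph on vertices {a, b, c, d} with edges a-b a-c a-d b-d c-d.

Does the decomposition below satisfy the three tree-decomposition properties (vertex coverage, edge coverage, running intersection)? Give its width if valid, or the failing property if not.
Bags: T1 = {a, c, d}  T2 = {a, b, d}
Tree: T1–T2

Yes; width 2.

Every vertex of G appears in some bag (union = {a, b, c, d}); every edge is covered by a bag; and for each vertex v the set of bags containing v is connected in the bag tree. The decomposition is therefore valid. The largest bag has 3 vertices, so the width is 2.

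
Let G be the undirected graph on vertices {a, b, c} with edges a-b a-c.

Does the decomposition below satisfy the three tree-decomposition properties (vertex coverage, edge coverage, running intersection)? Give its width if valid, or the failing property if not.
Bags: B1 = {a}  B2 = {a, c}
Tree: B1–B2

A tree decomposition must satisfy three properties: every vertex lies in some bag; for every edge, both endpoints lie together in some bag; and for every vertex, the bags containing it form a connected subtree. Here vertex b appears in no bag, so the decomposition is invalid.

No — vertex b appears in no bag.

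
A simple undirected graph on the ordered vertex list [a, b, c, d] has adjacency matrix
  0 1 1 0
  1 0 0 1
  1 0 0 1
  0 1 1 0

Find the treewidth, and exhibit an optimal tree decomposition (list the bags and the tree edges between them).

Every bag has size at most 3, so the width is 3 − 1 = 2 and tw(G) ≤ 2. Since a–b–d–c–a is a cycle in G, G is not acyclic. Forests are exactly the graphs of treewidth ≤ 1, so tw(G) ≥ 2. The upper and lower bounds meet at 2, so that is the treewidth.

Treewidth 2.
Bags: B1 = {a, b, d}  B2 = {a, c, d}
Tree: B1–B2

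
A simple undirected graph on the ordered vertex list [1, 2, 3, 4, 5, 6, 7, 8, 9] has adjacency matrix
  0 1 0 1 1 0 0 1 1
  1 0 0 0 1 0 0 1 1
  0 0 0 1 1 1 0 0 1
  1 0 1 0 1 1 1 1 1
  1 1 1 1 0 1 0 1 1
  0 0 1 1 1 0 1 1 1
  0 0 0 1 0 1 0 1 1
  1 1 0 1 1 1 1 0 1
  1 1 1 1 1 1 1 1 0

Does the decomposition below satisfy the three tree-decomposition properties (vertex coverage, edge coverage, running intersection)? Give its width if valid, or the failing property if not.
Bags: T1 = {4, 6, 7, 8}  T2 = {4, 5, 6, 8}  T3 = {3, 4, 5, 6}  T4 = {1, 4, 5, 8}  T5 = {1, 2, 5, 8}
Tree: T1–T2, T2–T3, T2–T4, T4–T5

A tree decomposition must satisfy three properties: every vertex lies in some bag; for every edge, both endpoints lie together in some bag; and for every vertex, the bags containing it form a connected subtree. Here vertex 9 appears in no bag, so the decomposition is invalid.

No — vertex 9 appears in no bag.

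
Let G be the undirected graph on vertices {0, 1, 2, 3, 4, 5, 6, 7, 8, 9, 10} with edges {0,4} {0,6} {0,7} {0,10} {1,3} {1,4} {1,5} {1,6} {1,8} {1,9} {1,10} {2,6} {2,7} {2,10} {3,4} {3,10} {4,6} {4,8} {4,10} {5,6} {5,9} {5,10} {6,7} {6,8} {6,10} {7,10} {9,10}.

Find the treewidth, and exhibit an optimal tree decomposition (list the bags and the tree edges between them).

Every bag has size at most 4, so the width is 4 − 1 = 3 and tw(G) ≤ 3. Conversely, {1, 4, 6, 8} is a clique of size 4, and the vertices of any clique must share a bag in every tree decomposition; so some bag has ≥ 4 vertices and tw(G) ≥ 3. Hence tw(G) = 3 exactly.

Treewidth 3.
One optimal decomposition is:
Bags: B1 = {1, 5, 9, 10}  B2 = {1, 5, 6, 10}  B3 = {1, 4, 6, 10}  B4 = {1, 4, 6, 8}  B5 = {0, 4, 6, 10}  B6 = {0, 6, 7, 10}  B7 = {2, 6, 7, 10}  B8 = {1, 3, 4, 10}
Tree: B1–B2, B2–B3, B3–B4, B3–B5, B5–B6, B6–B7, B3–B8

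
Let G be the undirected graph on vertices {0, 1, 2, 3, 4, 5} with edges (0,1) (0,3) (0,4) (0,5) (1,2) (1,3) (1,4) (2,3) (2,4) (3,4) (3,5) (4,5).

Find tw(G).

A width-3 tree decomposition is:
Bags: B1 = {1, 2, 3, 4}  B2 = {0, 1, 3, 4}  B3 = {0, 3, 4, 5}
Tree: B1–B2, B2–B3
The largest bag has 4 vertices, giving width 3; this decomposition certifies tw(G) ≤ 3. On the other hand G contains the 4-clique {0, 1, 3, 4}. A clique must lie in a single bag of any decomposition, so no decomposition can have width below 3. Therefore the treewidth is 3.

3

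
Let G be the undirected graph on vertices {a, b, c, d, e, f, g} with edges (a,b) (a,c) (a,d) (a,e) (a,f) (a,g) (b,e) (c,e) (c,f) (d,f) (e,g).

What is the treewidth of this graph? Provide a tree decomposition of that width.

Each bag holds 3 vertices, so the decomposition has width 2, which upper-bounds the treewidth. On the other hand G contains the 3-clique {a, d, f}. A clique must lie in a single bag of any decomposition, so no decomposition can have width below 2. Hence tw(G) = 2 exactly.

Treewidth 2.
One optimal decomposition is:
Bags: B1 = {a, c, e}  B2 = {a, b, e}  B3 = {a, e, g}  B4 = {a, c, f}  B5 = {a, d, f}
Tree: B1–B2, B2–B3, B1–B4, B4–B5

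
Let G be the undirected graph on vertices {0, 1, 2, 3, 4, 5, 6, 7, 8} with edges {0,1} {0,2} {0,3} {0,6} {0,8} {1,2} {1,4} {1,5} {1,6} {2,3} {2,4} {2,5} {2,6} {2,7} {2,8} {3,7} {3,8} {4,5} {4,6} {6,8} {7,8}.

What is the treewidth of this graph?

A width-3 tree decomposition is:
Bags: B1 = {1, 2, 4, 6}  B2 = {0, 1, 2, 6}  B3 = {0, 2, 6, 8}  B4 = {1, 2, 4, 5}  B5 = {0, 2, 3, 8}  B6 = {2, 3, 7, 8}
Tree: B1–B2, B2–B3, B1–B4, B3–B5, B5–B6
The largest bag has 4 vertices, giving width 3; this decomposition certifies tw(G) ≤ 3. For the lower bound, the 4 vertices {0, 2, 3, 8} are pairwise adjacent, and any tree decomposition puts a clique entirely inside one bag — forcing width ≥ 3. Therefore the treewidth is 3.

3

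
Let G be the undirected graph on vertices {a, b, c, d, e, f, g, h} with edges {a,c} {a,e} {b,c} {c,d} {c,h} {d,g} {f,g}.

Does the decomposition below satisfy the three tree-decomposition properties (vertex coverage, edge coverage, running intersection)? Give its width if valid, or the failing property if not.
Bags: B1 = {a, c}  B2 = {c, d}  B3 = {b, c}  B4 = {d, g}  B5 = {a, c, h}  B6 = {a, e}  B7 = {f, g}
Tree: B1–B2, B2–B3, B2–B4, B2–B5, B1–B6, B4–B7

No — bags containing vertex a are not connected in the tree.

A tree decomposition must satisfy three properties: every vertex lies in some bag; for every edge, both endpoints lie together in some bag; and for every vertex, the bags containing it form a connected subtree. Here bags containing vertex a are not connected in the tree, so the decomposition is invalid.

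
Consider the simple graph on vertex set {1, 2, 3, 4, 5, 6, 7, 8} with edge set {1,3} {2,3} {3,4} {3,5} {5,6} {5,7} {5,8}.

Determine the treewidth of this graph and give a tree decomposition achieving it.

Treewidth 1.
One optimal decomposition is:
Bags: B1 = {1, 3}  B2 = {3, 5}  B3 = {5, 6}  B4 = {2, 3}  B5 = {5, 8}  B6 = {3, 4}  B7 = {5, 7}
Tree: B1–B2, B2–B3, B1–B4, B2–B5, B4–B6, B2–B7

The largest bag has 2 vertices, giving width 1; this decomposition certifies tw(G) ≤ 1. Since G has at least one edge (e.g. 1–3), it is not an edgeless graph, so tw(G) ≥ 1. Combining the bounds, tw(G) = 1.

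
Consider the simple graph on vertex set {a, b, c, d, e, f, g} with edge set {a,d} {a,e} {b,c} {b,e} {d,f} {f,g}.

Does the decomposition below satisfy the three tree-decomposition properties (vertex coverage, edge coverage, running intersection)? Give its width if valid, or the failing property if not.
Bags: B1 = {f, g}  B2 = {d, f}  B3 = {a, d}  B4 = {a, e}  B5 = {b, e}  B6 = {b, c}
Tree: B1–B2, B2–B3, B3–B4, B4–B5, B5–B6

Yes; width 1.

Checking the three conditions: (i) the bags cover all of {a, b, c, d, e, f, g}; (ii) for each edge, some bag contains both endpoints; (iii) the bags containing any fixed vertex form a subtree. All hold, so the decomposition is valid with width 2 − 1 = 1.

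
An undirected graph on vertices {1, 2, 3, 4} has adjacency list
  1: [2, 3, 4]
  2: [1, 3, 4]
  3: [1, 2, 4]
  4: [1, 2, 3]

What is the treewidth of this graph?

3

A width-3 tree decomposition is:
Bags: B1 = {1, 2, 3, 4}
Tree: (single bag)
With just one bag of size 4, the width is 4 − 1 = 3, so tw(G) ≤ 3. For the lower bound, the 4 vertices {1, 2, 3, 4} are pairwise adjacent, and any tree decomposition puts a clique entirely inside one bag — forcing width ≥ 3. Combining the bounds, tw(G) = 3.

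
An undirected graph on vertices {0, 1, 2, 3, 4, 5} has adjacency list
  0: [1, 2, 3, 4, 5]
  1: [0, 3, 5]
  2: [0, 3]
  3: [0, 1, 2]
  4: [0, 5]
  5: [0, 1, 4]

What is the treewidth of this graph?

2

A width-2 tree decomposition is:
Bags: B1 = {0, 1, 5}  B2 = {0, 1, 3}  B3 = {0, 2, 3}  B4 = {0, 4, 5}
Tree: B1–B2, B2–B3, B1–B4
Every bag has size at most 3, so the width is 3 − 1 = 2 and tw(G) ≤ 2. On the other hand G contains the 3-clique {0, 1, 3}. A clique must lie in a single bag of any decomposition, so no decomposition can have width below 2. Combining the bounds, tw(G) = 2.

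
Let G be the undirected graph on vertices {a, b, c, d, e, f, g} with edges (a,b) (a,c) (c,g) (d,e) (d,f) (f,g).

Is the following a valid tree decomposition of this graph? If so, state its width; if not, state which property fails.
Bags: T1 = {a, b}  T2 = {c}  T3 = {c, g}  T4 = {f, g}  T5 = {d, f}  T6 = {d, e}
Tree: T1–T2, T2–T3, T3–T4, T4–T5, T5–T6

A tree decomposition must satisfy three properties: every vertex lies in some bag; for every edge, both endpoints lie together in some bag; and for every vertex, the bags containing it form a connected subtree. Here edge (a,c) lies in no bag, so the decomposition is invalid.

No — edge (a,c) lies in no bag.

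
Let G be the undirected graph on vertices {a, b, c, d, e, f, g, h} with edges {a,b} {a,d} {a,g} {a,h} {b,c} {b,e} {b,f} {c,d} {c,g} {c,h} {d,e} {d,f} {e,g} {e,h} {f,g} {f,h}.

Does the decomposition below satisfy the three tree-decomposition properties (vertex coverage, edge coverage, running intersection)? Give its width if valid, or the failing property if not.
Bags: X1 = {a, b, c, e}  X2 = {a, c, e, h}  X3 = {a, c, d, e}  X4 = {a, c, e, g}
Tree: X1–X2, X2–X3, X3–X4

No — vertex f appears in no bag.

A tree decomposition must satisfy three properties: every vertex lies in some bag; for every edge, both endpoints lie together in some bag; and for every vertex, the bags containing it form a connected subtree. Here vertex f appears in no bag, so the decomposition is invalid.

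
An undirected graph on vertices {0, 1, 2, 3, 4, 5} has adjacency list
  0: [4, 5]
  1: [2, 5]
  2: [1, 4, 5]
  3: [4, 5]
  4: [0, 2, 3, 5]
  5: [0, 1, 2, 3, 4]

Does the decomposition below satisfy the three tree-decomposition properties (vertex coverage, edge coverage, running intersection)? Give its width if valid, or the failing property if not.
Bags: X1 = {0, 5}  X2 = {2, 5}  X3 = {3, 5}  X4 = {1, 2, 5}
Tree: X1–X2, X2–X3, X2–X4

A tree decomposition must satisfy three properties: every vertex lies in some bag; for every edge, both endpoints lie together in some bag; and for every vertex, the bags containing it form a connected subtree. Here vertex 4 appears in no bag, so the decomposition is invalid.

No — vertex 4 appears in no bag.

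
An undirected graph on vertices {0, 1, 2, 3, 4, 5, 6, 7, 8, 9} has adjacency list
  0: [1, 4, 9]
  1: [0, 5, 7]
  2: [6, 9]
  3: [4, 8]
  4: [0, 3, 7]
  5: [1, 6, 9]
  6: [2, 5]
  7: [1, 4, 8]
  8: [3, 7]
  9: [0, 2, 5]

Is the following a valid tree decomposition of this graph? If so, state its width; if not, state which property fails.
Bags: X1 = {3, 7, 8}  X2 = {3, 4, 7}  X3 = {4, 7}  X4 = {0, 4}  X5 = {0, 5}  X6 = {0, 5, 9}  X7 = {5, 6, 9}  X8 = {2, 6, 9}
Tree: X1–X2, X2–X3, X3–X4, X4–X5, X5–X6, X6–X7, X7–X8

No — vertex 1 appears in no bag.

A tree decomposition must satisfy three properties: every vertex lies in some bag; for every edge, both endpoints lie together in some bag; and for every vertex, the bags containing it form a connected subtree. Here vertex 1 appears in no bag, so the decomposition is invalid.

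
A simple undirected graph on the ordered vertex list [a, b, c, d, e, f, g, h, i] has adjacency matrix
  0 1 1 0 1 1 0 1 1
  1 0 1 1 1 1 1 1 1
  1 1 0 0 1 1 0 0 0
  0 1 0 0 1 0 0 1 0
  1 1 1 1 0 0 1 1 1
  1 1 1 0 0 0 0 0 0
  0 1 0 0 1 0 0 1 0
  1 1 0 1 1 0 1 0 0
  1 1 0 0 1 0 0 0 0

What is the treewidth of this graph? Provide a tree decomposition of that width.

Treewidth 3.
One such decomposition:
Bags: B1 = {a, b, e, h}  B2 = {b, d, e, h}  B3 = {a, b, c, e}  B4 = {a, b, c, f}  B5 = {a, b, e, i}  B6 = {b, e, g, h}
Tree: B1–B2, B1–B3, B3–B4, B3–B5, B2–B6

Every bag has size at most 4, so the width is 4 − 1 = 3 and tw(G) ≤ 3. On the other hand G contains the 4-clique {b, d, e, h}. A clique must lie in a single bag of any decomposition, so no decomposition can have width below 3. The upper and lower bounds meet at 3, so that is the treewidth.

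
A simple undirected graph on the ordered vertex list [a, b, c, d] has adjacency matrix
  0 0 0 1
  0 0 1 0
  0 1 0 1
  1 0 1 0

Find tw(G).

1

A width-1 tree decomposition is:
Bags: B1 = {c, d}  B2 = {b, c}  B3 = {a, d}
Tree: B1–B2, B1–B3
Each bag holds 2 vertices, so the decomposition has width 1, which upper-bounds the treewidth. Since G has at least one edge (e.g. c–d), it is not an edgeless graph, so tw(G) ≥ 1. The upper and lower bounds meet at 1, so that is the treewidth.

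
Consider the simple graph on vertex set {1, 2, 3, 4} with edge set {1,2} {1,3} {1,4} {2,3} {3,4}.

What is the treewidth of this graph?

A width-2 tree decomposition is:
Bags: B1 = {1, 2, 3}  B2 = {1, 3, 4}
Tree: B1–B2
The largest bag has 3 vertices, giving width 2; this decomposition certifies tw(G) ≤ 2. On the other hand G contains the 3-clique {1, 2, 3}. A clique must lie in a single bag of any decomposition, so no decomposition can have width below 2. Hence tw(G) = 2 exactly.

2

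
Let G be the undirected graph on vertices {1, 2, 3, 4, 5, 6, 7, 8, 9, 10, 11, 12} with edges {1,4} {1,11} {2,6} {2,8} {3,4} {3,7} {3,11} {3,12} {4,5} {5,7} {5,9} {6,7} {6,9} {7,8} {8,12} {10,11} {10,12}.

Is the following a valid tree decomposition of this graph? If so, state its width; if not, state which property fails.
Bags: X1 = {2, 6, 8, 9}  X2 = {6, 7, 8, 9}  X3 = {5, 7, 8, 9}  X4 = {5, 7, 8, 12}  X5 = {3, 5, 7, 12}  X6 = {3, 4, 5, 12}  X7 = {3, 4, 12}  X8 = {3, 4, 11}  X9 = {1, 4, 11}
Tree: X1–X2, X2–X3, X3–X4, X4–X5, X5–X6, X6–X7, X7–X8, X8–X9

A tree decomposition must satisfy three properties: every vertex lies in some bag; for every edge, both endpoints lie together in some bag; and for every vertex, the bags containing it form a connected subtree. Here vertex 10 appears in no bag, so the decomposition is invalid.

No — vertex 10 appears in no bag.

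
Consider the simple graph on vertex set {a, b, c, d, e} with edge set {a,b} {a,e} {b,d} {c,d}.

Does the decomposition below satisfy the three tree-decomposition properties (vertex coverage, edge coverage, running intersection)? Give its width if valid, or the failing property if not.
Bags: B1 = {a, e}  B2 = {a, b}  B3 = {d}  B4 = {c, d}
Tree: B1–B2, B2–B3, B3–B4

A tree decomposition must satisfy three properties: every vertex lies in some bag; for every edge, both endpoints lie together in some bag; and for every vertex, the bags containing it form a connected subtree. Here edge (b,d) lies in no bag, so the decomposition is invalid.

No — edge (b,d) lies in no bag.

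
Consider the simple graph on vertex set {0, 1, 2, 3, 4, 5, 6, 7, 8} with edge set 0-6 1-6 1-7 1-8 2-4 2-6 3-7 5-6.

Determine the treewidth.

A width-1 tree decomposition is:
Bags: B1 = {1, 6}  B2 = {0, 6}  B3 = {5, 6}  B4 = {1, 8}  B5 = {2, 6}  B6 = {1, 7}  B7 = {2, 4}  B8 = {3, 7}
Tree: B1–B2, B2–B3, B1–B4, B1–B5, B4–B6, B5–B7, B6–B8
Every bag has size at most 2, so the width is 2 − 1 = 1 and tw(G) ≤ 1. Since G has at least one edge (e.g. 6–1), it is not an edgeless graph, so tw(G) ≥ 1. Hence tw(G) = 1 exactly.

1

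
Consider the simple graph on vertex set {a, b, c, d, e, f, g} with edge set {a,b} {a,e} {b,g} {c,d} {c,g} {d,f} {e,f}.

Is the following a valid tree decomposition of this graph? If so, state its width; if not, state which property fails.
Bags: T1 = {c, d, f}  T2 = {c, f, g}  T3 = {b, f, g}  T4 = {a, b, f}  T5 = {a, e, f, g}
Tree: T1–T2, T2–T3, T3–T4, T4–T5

A tree decomposition must satisfy three properties: every vertex lies in some bag; for every edge, both endpoints lie together in some bag; and for every vertex, the bags containing it form a connected subtree. Here bags containing vertex g are not connected in the tree, so the decomposition is invalid.

No — bags containing vertex g are not connected in the tree.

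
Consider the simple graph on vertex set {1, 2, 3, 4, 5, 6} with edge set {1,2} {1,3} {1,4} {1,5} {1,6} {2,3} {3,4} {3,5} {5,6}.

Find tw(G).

A width-2 tree decomposition is:
Bags: B1 = {1, 3, 5}  B2 = {1, 5, 6}  B3 = {1, 3, 4}  B4 = {1, 2, 3}
Tree: B1–B2, B1–B3, B3–B4
The largest bag has 3 vertices, giving width 2; this decomposition certifies tw(G) ≤ 2. Conversely, {1, 2, 3} is a clique of size 3, and the vertices of any clique must share a bag in every tree decomposition; so some bag has ≥ 3 vertices and tw(G) ≥ 2. The upper and lower bounds meet at 2, so that is the treewidth.

2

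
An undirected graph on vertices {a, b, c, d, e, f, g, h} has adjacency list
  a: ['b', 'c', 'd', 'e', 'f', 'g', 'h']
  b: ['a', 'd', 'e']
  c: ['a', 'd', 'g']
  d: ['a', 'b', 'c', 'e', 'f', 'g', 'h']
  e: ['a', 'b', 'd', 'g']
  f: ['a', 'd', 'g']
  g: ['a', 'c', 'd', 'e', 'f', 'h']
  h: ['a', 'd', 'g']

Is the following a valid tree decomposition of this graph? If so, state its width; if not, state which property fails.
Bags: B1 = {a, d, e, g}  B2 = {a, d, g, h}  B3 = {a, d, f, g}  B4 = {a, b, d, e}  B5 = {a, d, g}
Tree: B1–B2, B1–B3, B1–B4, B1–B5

A tree decomposition must satisfy three properties: every vertex lies in some bag; for every edge, both endpoints lie together in some bag; and for every vertex, the bags containing it form a connected subtree. Here vertex c appears in no bag, so the decomposition is invalid.

No — vertex c appears in no bag.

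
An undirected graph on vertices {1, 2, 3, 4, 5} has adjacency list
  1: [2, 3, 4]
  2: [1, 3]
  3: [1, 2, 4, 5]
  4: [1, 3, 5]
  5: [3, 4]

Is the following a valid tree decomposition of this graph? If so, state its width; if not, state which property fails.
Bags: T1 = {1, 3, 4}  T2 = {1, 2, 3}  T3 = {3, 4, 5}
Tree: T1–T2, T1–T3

Checking the three conditions: (i) the bags cover all of {1, 2, 3, 4, 5}; (ii) for each edge, some bag contains both endpoints; (iii) the bags containing any fixed vertex form a subtree. All hold, so the decomposition is valid with width 3 − 1 = 2.

Yes; width 2.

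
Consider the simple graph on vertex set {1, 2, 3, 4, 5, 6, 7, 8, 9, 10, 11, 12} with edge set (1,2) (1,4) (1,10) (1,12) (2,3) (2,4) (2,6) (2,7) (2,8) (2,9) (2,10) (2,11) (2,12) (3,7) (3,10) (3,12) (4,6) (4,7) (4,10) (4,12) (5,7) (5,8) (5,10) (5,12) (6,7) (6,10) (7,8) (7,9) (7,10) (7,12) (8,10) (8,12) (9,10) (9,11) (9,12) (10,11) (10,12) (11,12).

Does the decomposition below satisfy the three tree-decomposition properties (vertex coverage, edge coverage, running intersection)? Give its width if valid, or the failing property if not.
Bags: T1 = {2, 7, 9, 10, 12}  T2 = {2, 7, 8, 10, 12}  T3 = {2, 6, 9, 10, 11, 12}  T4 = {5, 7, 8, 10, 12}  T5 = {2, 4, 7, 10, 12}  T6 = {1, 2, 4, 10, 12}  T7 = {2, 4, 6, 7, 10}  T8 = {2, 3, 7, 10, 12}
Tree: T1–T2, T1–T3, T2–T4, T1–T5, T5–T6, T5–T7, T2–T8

A tree decomposition must satisfy three properties: every vertex lies in some bag; for every edge, both endpoints lie together in some bag; and for every vertex, the bags containing it form a connected subtree. Here bags containing vertex 6 are not connected in the tree, so the decomposition is invalid.

No — bags containing vertex 6 are not connected in the tree.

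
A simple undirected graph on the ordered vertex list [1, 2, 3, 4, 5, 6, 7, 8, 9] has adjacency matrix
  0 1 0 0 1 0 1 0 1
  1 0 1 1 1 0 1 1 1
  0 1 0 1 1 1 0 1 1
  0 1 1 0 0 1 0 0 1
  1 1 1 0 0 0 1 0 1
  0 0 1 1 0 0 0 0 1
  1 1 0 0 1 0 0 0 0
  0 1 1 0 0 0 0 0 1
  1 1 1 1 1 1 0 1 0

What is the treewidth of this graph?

A width-3 tree decomposition is:
Bags: B1 = {2, 3, 8, 9}  B2 = {2, 3, 5, 9}  B3 = {1, 2, 5, 9}  B4 = {2, 3, 4, 9}  B5 = {3, 4, 6, 9}  B6 = {1, 2, 5, 7}
Tree: B1–B2, B2–B3, B1–B4, B4–B5, B3–B6
The largest bag has 4 vertices, giving width 3; this decomposition certifies tw(G) ≤ 3. On the other hand G contains the 4-clique {1, 2, 5, 9}. A clique must lie in a single bag of any decomposition, so no decomposition can have width below 3. Hence tw(G) = 3 exactly.

3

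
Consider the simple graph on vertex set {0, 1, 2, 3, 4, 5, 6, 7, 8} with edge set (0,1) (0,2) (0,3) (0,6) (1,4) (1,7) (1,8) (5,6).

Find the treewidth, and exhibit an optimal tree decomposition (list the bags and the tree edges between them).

Every bag has size at most 2, so the width is 2 − 1 = 1 and tw(G) ≤ 1. Since G has at least one edge (e.g. 1–0), it is not an edgeless graph, so tw(G) ≥ 1. Combining the bounds, tw(G) = 1.

Treewidth 1.
One such decomposition:
Bags: B1 = {0, 1}  B2 = {1, 4}  B3 = {0, 3}  B4 = {0, 2}  B5 = {1, 7}  B6 = {0, 6}  B7 = {1, 8}  B8 = {5, 6}
Tree: B1–B2, B1–B3, B3–B4, B2–B5, B1–B6, B1–B7, B6–B8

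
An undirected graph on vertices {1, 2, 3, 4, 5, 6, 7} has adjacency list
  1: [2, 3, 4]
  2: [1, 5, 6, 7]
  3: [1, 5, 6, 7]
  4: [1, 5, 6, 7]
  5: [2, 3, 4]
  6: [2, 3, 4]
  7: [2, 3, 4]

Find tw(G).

A width-3 tree decomposition is:
Bags: B1 = {2, 3, 4, 5}  B2 = {1, 2, 3, 4}  B3 = {2, 3, 4, 7}  B4 = {2, 3, 4, 6}
Tree: B1–B2, B2–B3, B3–B4
Each bag holds 4 vertices, so the decomposition has width 3, which upper-bounds the treewidth. For the lower bound: the 4 vertex sets {4,5}, {1,2}, {3}, {7} are disjoint, each induces a connected subgraph, and every pair is joined by at least one edge of G. Contracting each set to a single vertex therefore yields K_{4} as a minor, and since treewidth is minor-monotone, tw(G) ≥ tw(K_{4}) = 3. Hence tw(G) = 3 exactly.

3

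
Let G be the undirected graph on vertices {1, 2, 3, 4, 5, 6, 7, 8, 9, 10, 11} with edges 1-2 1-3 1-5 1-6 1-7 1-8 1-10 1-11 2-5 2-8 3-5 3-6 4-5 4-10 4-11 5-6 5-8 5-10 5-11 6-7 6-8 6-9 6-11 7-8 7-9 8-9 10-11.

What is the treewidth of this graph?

A width-3 tree decomposition is:
Bags: B1 = {1, 5, 6, 11}  B2 = {1, 5, 6, 8}  B3 = {1, 3, 5, 6}  B4 = {1, 5, 10, 11}  B5 = {1, 2, 5, 8}  B6 = {1, 6, 7, 8}  B7 = {6, 7, 8, 9}  B8 = {4, 5, 10, 11}
Tree: B1–B2, B2–B3, B1–B4, B2–B5, B2–B6, B6–B7, B4–B8
Every bag has size at most 4, so the width is 4 − 1 = 3 and tw(G) ≤ 3. Conversely, {1, 2, 5, 8} is a clique of size 4, and the vertices of any clique must share a bag in every tree decomposition; so some bag has ≥ 4 vertices and tw(G) ≥ 3. Therefore the treewidth is 3.

3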